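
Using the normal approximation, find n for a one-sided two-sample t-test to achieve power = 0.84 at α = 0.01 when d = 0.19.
n = 611 per group

Sample size formula (two-sample t-test, normal approximation):
n = 2 · ((z_α + z_β) / d)²

z_α = 2.326 (for α = 0.01, one-sided)
z_β = 0.994 (for power = 0.84)
d = 0.19

n = 2 · ((2.326 + 0.994) / 0.19)²
n = 2 · (17.474)²
n ≈ 610.68
Round up to the next whole number: n = 611 per group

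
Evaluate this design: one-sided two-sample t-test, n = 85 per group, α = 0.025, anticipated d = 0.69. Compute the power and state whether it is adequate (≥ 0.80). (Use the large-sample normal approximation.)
Power ≈ 0.99; the study is adequately powered (power ≥ 0.80)

Power calculation (two-sample t-test, normal approximation):
z_β = d · √(n/2) - z_α
z_β = 0.69 · √(85/2) - 1.960
z_β = 0.69 · 6.519 - 1.960
z_β = 2.538

Power = Φ(z_β) = Φ(2.538) ≈ 0.994

Effect size d = 0.69 is medium by Cohen's convention (0.2/0.5/0.8).

Threshold: power ≥ 0.80 is conventionally adequate.
Power ≈ 0.99 → the study is adequately powered (power ≥ 0.80).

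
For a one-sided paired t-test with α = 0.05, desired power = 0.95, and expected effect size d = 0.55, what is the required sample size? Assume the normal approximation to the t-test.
n = 36 pairs

Sample size formula (paired t-test, normal approximation):
n = ((z_α + z_β) / d)²

z_α = 1.645 (for α = 0.05, one-sided)
z_β = 1.645 (for power = 0.95)
d = 0.55

n = ((1.645 + 1.645) / 0.55)²
n = (5.982)²
n ≈ 35.78
Round up to the next whole number: n = 36 pairs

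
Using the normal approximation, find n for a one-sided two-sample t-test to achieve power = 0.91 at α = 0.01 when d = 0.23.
n = 509 per group

Sample size formula (two-sample t-test, normal approximation):
n = 2 · ((z_α + z_β) / d)²

z_α = 2.326 (for α = 0.01, one-sided)
z_β = 1.341 (for power = 0.91)
d = 0.23

n = 2 · ((2.326 + 1.341) / 0.23)²
n = 2 · (15.943)²
n ≈ 508.36
Round up to the next whole number: n = 509 per group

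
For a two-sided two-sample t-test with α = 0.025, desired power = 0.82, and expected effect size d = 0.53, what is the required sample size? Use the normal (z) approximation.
n = 71 per group

Sample size formula (two-sample t-test, normal approximation):
n = 2 · ((z_{α/2} + z_β) / d)²

z_{α/2} = 2.241 (for α = 0.025, two-sided)
z_β = 0.915 (for power = 0.82)
d = 0.53

n = 2 · ((2.241 + 0.915) / 0.53)²
n = 2 · (5.955)²
n ≈ 70.92
Round up to the next whole number: n = 71 per group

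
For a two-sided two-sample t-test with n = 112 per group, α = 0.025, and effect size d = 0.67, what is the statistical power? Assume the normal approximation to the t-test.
Power ≈ 1.00

Power calculation (two-sample t-test, normal approximation):
z_β = d · √(n/2) - z_{α/2}
z_β = 0.67 · √(112/2) - 2.241
z_β = 0.67 · 7.483 - 2.241
z_β = 2.772

Power = Φ(z_β) = Φ(2.772) ≈ 0.997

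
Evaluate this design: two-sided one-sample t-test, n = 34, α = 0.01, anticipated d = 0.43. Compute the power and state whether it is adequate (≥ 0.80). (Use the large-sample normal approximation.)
Power ≈ 0.47; the study is underpowered (power < 0.80)

Power calculation (one-sample t-test, normal approximation):
z_β = d · √n - z_{α/2}
z_β = 0.43 · √34 - 2.576
z_β = 0.43 · 5.831 - 2.576
z_β = -0.069

Power = Φ(z_β) = Φ(-0.069) ≈ 0.473

Effect size d = 0.43 is small by Cohen's convention (0.2/0.5/0.8).

Threshold: power ≥ 0.80 is conventionally adequate.
Power ≈ 0.47 → the study is underpowered (power < 0.80).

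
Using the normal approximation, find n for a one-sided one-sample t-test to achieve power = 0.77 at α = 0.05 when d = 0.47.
n = 26

Sample size formula (one-sample t-test, normal approximation):
n = ((z_α + z_β) / d)²

z_α = 1.645 (for α = 0.05, one-sided)
z_β = 0.739 (for power = 0.77)
d = 0.47

n = ((1.645 + 0.739) / 0.47)²
n = (5.072)²
n ≈ 25.73
Round up to the next whole number: n = 26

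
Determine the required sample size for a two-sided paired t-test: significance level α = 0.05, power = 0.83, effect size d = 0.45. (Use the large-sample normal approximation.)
n = 42 pairs

Sample size formula (paired t-test, normal approximation):
n = ((z_{α/2} + z_β) / d)²

z_{α/2} = 1.960 (for α = 0.05, two-sided)
z_β = 0.954 (for power = 0.83)
d = 0.45

n = ((1.960 + 0.954) / 0.45)²
n = (6.476)²
n ≈ 41.94
Round up to the next whole number: n = 42 pairs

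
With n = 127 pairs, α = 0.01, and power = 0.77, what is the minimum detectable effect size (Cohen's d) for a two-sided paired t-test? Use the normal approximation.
d ≈ 0.29

Minimum detectable effect (paired t-test, normal approximation):
d = (z_{α/2} + z_β) / √n
d = (2.576 + 0.739) / √127
d = 3.315 / 11.269
d ≈ 0.29

By Cohen's convention (0.2 small / 0.5 medium / 0.8 large): small effect.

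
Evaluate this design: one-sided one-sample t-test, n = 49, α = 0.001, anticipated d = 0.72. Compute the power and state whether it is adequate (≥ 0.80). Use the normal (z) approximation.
Power ≈ 0.97; the study is adequately powered (power ≥ 0.80)

Power calculation (one-sample t-test, normal approximation):
z_β = d · √n - z_α
z_β = 0.72 · √49 - 3.090
z_β = 0.72 · 7.000 - 3.090
z_β = 1.950

Power = Φ(z_β) = Φ(1.950) ≈ 0.974

Effect size d = 0.72 is medium by Cohen's convention (0.2/0.5/0.8).

Threshold: power ≥ 0.80 is conventionally adequate.
Power ≈ 0.97 → the study is adequately powered (power ≥ 0.80).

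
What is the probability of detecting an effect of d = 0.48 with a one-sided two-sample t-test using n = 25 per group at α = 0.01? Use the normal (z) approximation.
Power ≈ 0.26

Power calculation (two-sample t-test, normal approximation):
z_β = d · √(n/2) - z_α
z_β = 0.48 · √(25/2) - 2.326
z_β = 0.48 · 3.536 - 2.326
z_β = -0.629

Power = Φ(z_β) = Φ(-0.629) ≈ 0.265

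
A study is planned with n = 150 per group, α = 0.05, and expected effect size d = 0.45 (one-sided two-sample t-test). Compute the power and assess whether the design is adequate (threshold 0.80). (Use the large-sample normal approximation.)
Power ≈ 0.99; the study is adequately powered (power ≥ 0.80)

Power calculation (two-sample t-test, normal approximation):
z_β = d · √(n/2) - z_α
z_β = 0.45 · √(150/2) - 1.645
z_β = 0.45 · 8.660 - 1.645
z_β = 2.252

Power = Φ(z_β) = Φ(2.252) ≈ 0.988

Effect size d = 0.45 is small by Cohen's convention (0.2/0.5/0.8).

Threshold: power ≥ 0.80 is conventionally adequate.
Power ≈ 0.99 → the study is adequately powered (power ≥ 0.80).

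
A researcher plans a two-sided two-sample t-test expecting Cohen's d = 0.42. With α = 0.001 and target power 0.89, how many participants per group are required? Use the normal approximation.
n = 232 per group

Sample size formula (two-sample t-test, normal approximation):
n = 2 · ((z_{α/2} + z_β) / d)²

z_{α/2} = 3.291 (for α = 0.001, two-sided)
z_β = 1.227 (for power = 0.89)
d = 0.42

n = 2 · ((3.291 + 1.227) / 0.42)²
n = 2 · (10.757)²
n ≈ 231.43
Round up to the next whole number: n = 232 per group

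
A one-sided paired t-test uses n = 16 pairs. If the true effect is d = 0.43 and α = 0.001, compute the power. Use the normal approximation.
Power ≈ 0.09

Power calculation (paired t-test, normal approximation):
z_β = d · √n - z_α
z_β = 0.43 · √16 - 3.090
z_β = 0.43 · 4.000 - 3.090
z_β = -1.370

Power = Φ(z_β) = Φ(-1.370) ≈ 0.085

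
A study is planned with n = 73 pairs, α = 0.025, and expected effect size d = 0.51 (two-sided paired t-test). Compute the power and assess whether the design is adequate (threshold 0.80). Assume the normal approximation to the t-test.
Power ≈ 0.98; the study is adequately powered (power ≥ 0.80)

Power calculation (paired t-test, normal approximation):
z_β = d · √n - z_{α/2}
z_β = 0.51 · √73 - 2.241
z_β = 0.51 · 8.544 - 2.241
z_β = 2.116

Power = Φ(z_β) = Φ(2.116) ≈ 0.983

Effect size d = 0.51 is medium by Cohen's convention (0.2/0.5/0.8).

Threshold: power ≥ 0.80 is conventionally adequate.
Power ≈ 0.98 → the study is adequately powered (power ≥ 0.80).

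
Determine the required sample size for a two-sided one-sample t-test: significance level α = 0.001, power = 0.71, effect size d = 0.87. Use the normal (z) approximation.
n = 20

Sample size formula (one-sample t-test, normal approximation):
n = ((z_{α/2} + z_β) / d)²

z_{α/2} = 3.291 (for α = 0.001, two-sided)
z_β = 0.553 (for power = 0.71)
d = 0.87

n = ((3.291 + 0.553) / 0.87)²
n = (4.418)²
n ≈ 19.52
Round up to the next whole number: n = 20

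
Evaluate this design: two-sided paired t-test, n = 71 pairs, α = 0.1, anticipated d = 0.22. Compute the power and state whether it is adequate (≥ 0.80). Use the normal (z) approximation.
Power ≈ 0.58; the study is underpowered (power < 0.80)

Power calculation (paired t-test, normal approximation):
z_β = d · √n - z_{α/2}
z_β = 0.22 · √71 - 1.645
z_β = 0.22 · 8.426 - 1.645
z_β = 0.209

Power = Φ(z_β) = Φ(0.209) ≈ 0.583

Effect size d = 0.22 is small by Cohen's convention (0.2/0.5/0.8).

Threshold: power ≥ 0.80 is conventionally adequate.
Power ≈ 0.58 → the study is underpowered (power < 0.80).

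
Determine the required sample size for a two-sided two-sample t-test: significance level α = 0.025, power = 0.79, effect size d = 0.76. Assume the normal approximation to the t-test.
n = 33 per group

Sample size formula (two-sample t-test, normal approximation):
n = 2 · ((z_{α/2} + z_β) / d)²

z_{α/2} = 2.241 (for α = 0.025, two-sided)
z_β = 0.806 (for power = 0.79)
d = 0.76

n = 2 · ((2.241 + 0.806) / 0.76)²
n = 2 · (4.009)²
n ≈ 32.14
Round up to the next whole number: n = 33 per group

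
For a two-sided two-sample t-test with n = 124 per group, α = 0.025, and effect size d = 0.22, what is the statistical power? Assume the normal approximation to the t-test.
Power ≈ 0.31

Power calculation (two-sample t-test, normal approximation):
z_β = d · √(n/2) - z_{α/2}
z_β = 0.22 · √(124/2) - 2.241
z_β = 0.22 · 7.874 - 2.241
z_β = -0.509

Power = Φ(z_β) = Φ(-0.509) ≈ 0.305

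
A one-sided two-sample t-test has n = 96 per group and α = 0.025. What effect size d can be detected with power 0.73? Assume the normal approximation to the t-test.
d ≈ 0.37

Minimum detectable effect (two-sample t-test, normal approximation):
d = (z_α + z_β) / √(n/2)
d = (1.960 + 0.613) / √(96/2)
d = 2.573 / 6.928
d ≈ 0.37

By Cohen's convention (0.2 small / 0.5 medium / 0.8 large): small effect.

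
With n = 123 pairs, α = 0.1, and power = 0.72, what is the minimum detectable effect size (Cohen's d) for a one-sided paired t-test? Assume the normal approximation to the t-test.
d ≈ 0.17

Minimum detectable effect (paired t-test, normal approximation):
d = (z_α + z_β) / √n
d = (1.282 + 0.583) / √123
d = 1.864 / 11.091
d ≈ 0.17

By Cohen's convention (0.2 small / 0.5 medium / 0.8 large): very small effect.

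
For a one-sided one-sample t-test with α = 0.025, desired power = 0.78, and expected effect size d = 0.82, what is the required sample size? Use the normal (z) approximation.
n = 12

Sample size formula (one-sample t-test, normal approximation):
n = ((z_α + z_β) / d)²

z_α = 1.960 (for α = 0.025, one-sided)
z_β = 0.772 (for power = 0.78)
d = 0.82

n = ((1.960 + 0.772) / 0.82)²
n = (3.332)²
n ≈ 11.10
Round up to the next whole number: n = 12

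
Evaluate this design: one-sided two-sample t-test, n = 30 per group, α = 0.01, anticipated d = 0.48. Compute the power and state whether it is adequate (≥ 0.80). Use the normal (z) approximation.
Power ≈ 0.32; the study is underpowered (power < 0.80)

Power calculation (two-sample t-test, normal approximation):
z_β = d · √(n/2) - z_α
z_β = 0.48 · √(30/2) - 2.326
z_β = 0.48 · 3.873 - 2.326
z_β = -0.467

Power = Φ(z_β) = Φ(-0.467) ≈ 0.320

Effect size d = 0.48 is small by Cohen's convention (0.2/0.5/0.8).

Threshold: power ≥ 0.80 is conventionally adequate.
Power ≈ 0.32 → the study is underpowered (power < 0.80).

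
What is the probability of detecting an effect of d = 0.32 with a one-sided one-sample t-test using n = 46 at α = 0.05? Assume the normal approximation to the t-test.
Power ≈ 0.70

Power calculation (one-sample t-test, normal approximation):
z_β = d · √n - z_α
z_β = 0.32 · √46 - 1.645
z_β = 0.32 · 6.782 - 1.645
z_β = 0.525

Power = Φ(z_β) = Φ(0.525) ≈ 0.700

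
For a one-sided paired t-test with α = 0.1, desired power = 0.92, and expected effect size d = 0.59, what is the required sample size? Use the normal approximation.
n = 21 pairs

Sample size formula (paired t-test, normal approximation):
n = ((z_α + z_β) / d)²

z_α = 1.282 (for α = 0.1, one-sided)
z_β = 1.405 (for power = 0.92)
d = 0.59

n = ((1.282 + 1.405) / 0.59)²
n = (4.554)²
n ≈ 20.74
Round up to the next whole number: n = 21 pairs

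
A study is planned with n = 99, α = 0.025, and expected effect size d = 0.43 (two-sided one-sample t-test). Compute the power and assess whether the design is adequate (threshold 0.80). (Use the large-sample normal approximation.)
Power ≈ 0.98; the study is adequately powered (power ≥ 0.80)

Power calculation (one-sample t-test, normal approximation):
z_β = d · √n - z_{α/2}
z_β = 0.43 · √99 - 2.241
z_β = 0.43 · 9.950 - 2.241
z_β = 2.037

Power = Φ(z_β) = Φ(2.037) ≈ 0.979

Effect size d = 0.43 is small by Cohen's convention (0.2/0.5/0.8).

Threshold: power ≥ 0.80 is conventionally adequate.
Power ≈ 0.98 → the study is adequately powered (power ≥ 0.80).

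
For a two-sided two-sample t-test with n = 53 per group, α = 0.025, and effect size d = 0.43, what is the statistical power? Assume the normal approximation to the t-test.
Power ≈ 0.49

Power calculation (two-sample t-test, normal approximation):
z_β = d · √(n/2) - z_{α/2}
z_β = 0.43 · √(53/2) - 2.241
z_β = 0.43 · 5.148 - 2.241
z_β = -0.028

Power = Φ(z_β) = Φ(-0.028) ≈ 0.489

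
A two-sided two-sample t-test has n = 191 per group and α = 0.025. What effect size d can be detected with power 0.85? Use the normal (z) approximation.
d ≈ 0.34

Minimum detectable effect (two-sample t-test, normal approximation):
d = (z_{α/2} + z_β) / √(n/2)
d = (2.241 + 1.036) / √(191/2)
d = 3.278 / 9.772
d ≈ 0.34

By Cohen's convention (0.2 small / 0.5 medium / 0.8 large): small effect.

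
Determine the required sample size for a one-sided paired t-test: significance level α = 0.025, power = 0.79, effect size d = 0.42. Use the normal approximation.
n = 44 pairs

Sample size formula (paired t-test, normal approximation):
n = ((z_α + z_β) / d)²

z_α = 1.960 (for α = 0.025, one-sided)
z_β = 0.806 (for power = 0.79)
d = 0.42

n = ((1.960 + 0.806) / 0.42)²
n = (6.586)²
n ≈ 43.38
Round up to the next whole number: n = 44 pairs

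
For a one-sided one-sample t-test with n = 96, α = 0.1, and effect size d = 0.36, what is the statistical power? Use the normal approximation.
Power ≈ 0.99

Power calculation (one-sample t-test, normal approximation):
z_β = d · √n - z_α
z_β = 0.36 · √96 - 1.282
z_β = 0.36 · 9.798 - 1.282
z_β = 2.246

Power = Φ(z_β) = Φ(2.246) ≈ 0.988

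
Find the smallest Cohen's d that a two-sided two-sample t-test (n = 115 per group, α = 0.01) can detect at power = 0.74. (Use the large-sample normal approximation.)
d ≈ 0.42

Minimum detectable effect (two-sample t-test, normal approximation):
d = (z_{α/2} + z_β) / √(n/2)
d = (2.576 + 0.643) / √(115/2)
d = 3.219 / 7.583
d ≈ 0.42

By Cohen's convention (0.2 small / 0.5 medium / 0.8 large): small effect.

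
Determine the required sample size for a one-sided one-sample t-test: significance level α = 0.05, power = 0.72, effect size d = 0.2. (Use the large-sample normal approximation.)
n = 125

Sample size formula (one-sample t-test, normal approximation):
n = ((z_α + z_β) / d)²

z_α = 1.645 (for α = 0.05, one-sided)
z_β = 0.583 (for power = 0.72)
d = 0.2

n = ((1.645 + 0.583) / 0.2)²
n = (11.140)²
n ≈ 124.10
Round up to the next whole number: n = 125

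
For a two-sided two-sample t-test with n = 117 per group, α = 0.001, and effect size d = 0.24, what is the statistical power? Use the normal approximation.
Power ≈ 0.07

Power calculation (two-sample t-test, normal approximation):
z_β = d · √(n/2) - z_{α/2}
z_β = 0.24 · √(117/2) - 3.291
z_β = 0.24 · 7.649 - 3.291
z_β = -1.455

Power = Φ(z_β) = Φ(-1.455) ≈ 0.073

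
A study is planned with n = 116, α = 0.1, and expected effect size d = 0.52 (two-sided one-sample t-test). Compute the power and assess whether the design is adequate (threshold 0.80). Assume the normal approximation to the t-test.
Power ≈ 1.00; the study is adequately powered (power ≥ 0.80)

Power calculation (one-sample t-test, normal approximation):
z_β = d · √n - z_{α/2}
z_β = 0.52 · √116 - 1.645
z_β = 0.52 · 10.770 - 1.645
z_β = 3.956

Power = Φ(z_β) = Φ(3.956) ≈ 1.000

Effect size d = 0.52 is medium by Cohen's convention (0.2/0.5/0.8).

Threshold: power ≥ 0.80 is conventionally adequate.
Power ≈ 1.00 → the study is adequately powered (power ≥ 0.80).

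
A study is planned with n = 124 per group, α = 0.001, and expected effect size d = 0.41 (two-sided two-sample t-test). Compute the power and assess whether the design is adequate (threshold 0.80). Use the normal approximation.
Power ≈ 0.48; the study is underpowered (power < 0.80)

Power calculation (two-sample t-test, normal approximation):
z_β = d · √(n/2) - z_{α/2}
z_β = 0.41 · √(124/2) - 3.291
z_β = 0.41 · 7.874 - 3.291
z_β = -0.062

Power = Φ(z_β) = Φ(-0.062) ≈ 0.475

Effect size d = 0.41 is small by Cohen's convention (0.2/0.5/0.8).

Threshold: power ≥ 0.80 is conventionally adequate.
Power ≈ 0.48 → the study is underpowered (power < 0.80).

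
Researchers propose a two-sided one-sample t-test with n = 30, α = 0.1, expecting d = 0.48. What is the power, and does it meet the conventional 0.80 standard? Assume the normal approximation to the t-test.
Power ≈ 0.84; the study is adequately powered (power ≥ 0.80)

Power calculation (one-sample t-test, normal approximation):
z_β = d · √n - z_{α/2}
z_β = 0.48 · √30 - 1.645
z_β = 0.48 · 5.477 - 1.645
z_β = 0.984

Power = Φ(z_β) = Φ(0.984) ≈ 0.837

Effect size d = 0.48 is small by Cohen's convention (0.2/0.5/0.8).

Threshold: power ≥ 0.80 is conventionally adequate.
Power ≈ 0.84 → the study is adequately powered (power ≥ 0.80).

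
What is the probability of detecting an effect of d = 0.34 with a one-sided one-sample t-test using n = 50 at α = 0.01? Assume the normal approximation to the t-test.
Power ≈ 0.53

Power calculation (one-sample t-test, normal approximation):
z_β = d · √n - z_α
z_β = 0.34 · √50 - 2.326
z_β = 0.34 · 7.071 - 2.326
z_β = 0.078

Power = Φ(z_β) = Φ(0.078) ≈ 0.531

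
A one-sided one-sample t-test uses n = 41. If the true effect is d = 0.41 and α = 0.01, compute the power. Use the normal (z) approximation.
Power ≈ 0.62

Power calculation (one-sample t-test, normal approximation):
z_β = d · √n - z_α
z_β = 0.41 · √41 - 2.326
z_β = 0.41 · 6.403 - 2.326
z_β = 0.299

Power = Φ(z_β) = Φ(0.299) ≈ 0.618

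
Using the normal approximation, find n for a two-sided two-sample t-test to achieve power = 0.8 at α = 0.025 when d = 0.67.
n = 43 per group

Sample size formula (two-sample t-test, normal approximation):
n = 2 · ((z_{α/2} + z_β) / d)²

z_{α/2} = 2.241 (for α = 0.025, two-sided)
z_β = 0.842 (for power = 0.8)
d = 0.67

n = 2 · ((2.241 + 0.842) / 0.67)²
n = 2 · (4.601)²
n ≈ 42.34
Round up to the next whole number: n = 43 per group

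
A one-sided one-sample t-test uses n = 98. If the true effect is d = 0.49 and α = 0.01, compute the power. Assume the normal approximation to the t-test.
Power ≈ 0.99

Power calculation (one-sample t-test, normal approximation):
z_β = d · √n - z_α
z_β = 0.49 · √98 - 2.326
z_β = 0.49 · 9.899 - 2.326
z_β = 2.524

Power = Φ(z_β) = Φ(2.524) ≈ 0.994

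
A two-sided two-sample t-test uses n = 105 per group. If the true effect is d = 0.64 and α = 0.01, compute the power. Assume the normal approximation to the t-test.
Power ≈ 0.98

Power calculation (two-sample t-test, normal approximation):
z_β = d · √(n/2) - z_{α/2}
z_β = 0.64 · √(105/2) - 2.576
z_β = 0.64 · 7.246 - 2.576
z_β = 2.061

Power = Φ(z_β) = Φ(2.061) ≈ 0.980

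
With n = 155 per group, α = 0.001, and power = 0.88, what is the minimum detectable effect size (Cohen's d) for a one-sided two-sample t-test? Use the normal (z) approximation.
d ≈ 0.48

Minimum detectable effect (two-sample t-test, normal approximation):
d = (z_α + z_β) / √(n/2)
d = (3.090 + 1.175) / √(155/2)
d = 4.265 / 8.803
d ≈ 0.48

By Cohen's convention (0.2 small / 0.5 medium / 0.8 large): small effect.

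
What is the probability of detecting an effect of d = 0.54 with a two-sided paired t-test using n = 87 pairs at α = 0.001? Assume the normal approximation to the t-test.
Power ≈ 0.96

Power calculation (paired t-test, normal approximation):
z_β = d · √n - z_{α/2}
z_β = 0.54 · √87 - 3.291
z_β = 0.54 · 9.327 - 3.291
z_β = 1.746

Power = Φ(z_β) = Φ(1.746) ≈ 0.960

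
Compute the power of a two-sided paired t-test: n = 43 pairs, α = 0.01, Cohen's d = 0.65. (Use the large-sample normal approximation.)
Power ≈ 0.95

Power calculation (paired t-test, normal approximation):
z_β = d · √n - z_{α/2}
z_β = 0.65 · √43 - 2.576
z_β = 0.65 · 6.557 - 2.576
z_β = 1.687

Power = Φ(z_β) = Φ(1.687) ≈ 0.954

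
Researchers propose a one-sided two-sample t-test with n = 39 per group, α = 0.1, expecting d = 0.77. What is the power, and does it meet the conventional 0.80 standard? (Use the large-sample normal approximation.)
Power ≈ 0.98; the study is adequately powered (power ≥ 0.80)

Power calculation (two-sample t-test, normal approximation):
z_β = d · √(n/2) - z_α
z_β = 0.77 · √(39/2) - 1.282
z_β = 0.77 · 4.416 - 1.282
z_β = 2.119

Power = Φ(z_β) = Φ(2.119) ≈ 0.983

Effect size d = 0.77 is medium by Cohen's convention (0.2/0.5/0.8).

Threshold: power ≥ 0.80 is conventionally adequate.
Power ≈ 0.98 → the study is adequately powered (power ≥ 0.80).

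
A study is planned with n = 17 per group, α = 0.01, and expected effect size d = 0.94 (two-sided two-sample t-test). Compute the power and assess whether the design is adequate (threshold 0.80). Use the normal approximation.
Power ≈ 0.57; the study is underpowered (power < 0.80)

Power calculation (two-sample t-test, normal approximation):
z_β = d · √(n/2) - z_{α/2}
z_β = 0.94 · √(17/2) - 2.576
z_β = 0.94 · 2.915 - 2.576
z_β = 0.165

Power = Φ(z_β) = Φ(0.165) ≈ 0.565

Effect size d = 0.94 is large by Cohen's convention (0.2/0.5/0.8).

Threshold: power ≥ 0.80 is conventionally adequate.
Power ≈ 0.57 → the study is underpowered (power < 0.80).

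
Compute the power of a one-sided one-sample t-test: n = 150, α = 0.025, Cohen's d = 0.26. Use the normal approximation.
Power ≈ 0.89

Power calculation (one-sample t-test, normal approximation):
z_β = d · √n - z_α
z_β = 0.26 · √150 - 1.960
z_β = 0.26 · 12.247 - 1.960
z_β = 1.224

Power = Φ(z_β) = Φ(1.224) ≈ 0.890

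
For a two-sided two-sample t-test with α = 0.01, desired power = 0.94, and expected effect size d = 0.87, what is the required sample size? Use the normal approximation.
n = 46 per group

Sample size formula (two-sample t-test, normal approximation):
n = 2 · ((z_{α/2} + z_β) / d)²

z_{α/2} = 2.576 (for α = 0.01, two-sided)
z_β = 1.555 (for power = 0.94)
d = 0.87

n = 2 · ((2.576 + 1.555) / 0.87)²
n = 2 · (4.748)²
n ≈ 45.09
Round up to the next whole number: n = 46 per group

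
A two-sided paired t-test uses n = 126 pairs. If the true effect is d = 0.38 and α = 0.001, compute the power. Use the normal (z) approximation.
Power ≈ 0.84

Power calculation (paired t-test, normal approximation):
z_β = d · √n - z_{α/2}
z_β = 0.38 · √126 - 3.291
z_β = 0.38 · 11.225 - 3.291
z_β = 0.975

Power = Φ(z_β) = Φ(0.975) ≈ 0.835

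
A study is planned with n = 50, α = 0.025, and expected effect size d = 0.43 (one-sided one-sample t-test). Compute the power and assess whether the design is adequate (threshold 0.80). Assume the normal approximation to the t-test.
Power ≈ 0.86; the study is adequately powered (power ≥ 0.80)

Power calculation (one-sample t-test, normal approximation):
z_β = d · √n - z_α
z_β = 0.43 · √50 - 1.960
z_β = 0.43 · 7.071 - 1.960
z_β = 1.081

Power = Φ(z_β) = Φ(1.081) ≈ 0.860

Effect size d = 0.43 is small by Cohen's convention (0.2/0.5/0.8).

Threshold: power ≥ 0.80 is conventionally adequate.
Power ≈ 0.86 → the study is adequately powered (power ≥ 0.80).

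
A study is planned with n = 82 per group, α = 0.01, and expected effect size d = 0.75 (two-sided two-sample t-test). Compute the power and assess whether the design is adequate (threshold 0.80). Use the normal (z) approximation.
Power ≈ 0.99; the study is adequately powered (power ≥ 0.80)

Power calculation (two-sample t-test, normal approximation):
z_β = d · √(n/2) - z_{α/2}
z_β = 0.75 · √(82/2) - 2.576
z_β = 0.75 · 6.403 - 2.576
z_β = 2.227

Power = Φ(z_β) = Φ(2.227) ≈ 0.987

Effect size d = 0.75 is medium by Cohen's convention (0.2/0.5/0.8).

Threshold: power ≥ 0.80 is conventionally adequate.
Power ≈ 0.99 → the study is adequately powered (power ≥ 0.80).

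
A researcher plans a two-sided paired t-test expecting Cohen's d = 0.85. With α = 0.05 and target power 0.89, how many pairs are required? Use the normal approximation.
n = 15 pairs

Sample size formula (paired t-test, normal approximation):
n = ((z_{α/2} + z_β) / d)²

z_{α/2} = 1.960 (for α = 0.05, two-sided)
z_β = 1.227 (for power = 0.89)
d = 0.85

n = ((1.960 + 1.227) / 0.85)²
n = (3.749)²
n ≈ 14.06
Round up to the next whole number: n = 15 pairs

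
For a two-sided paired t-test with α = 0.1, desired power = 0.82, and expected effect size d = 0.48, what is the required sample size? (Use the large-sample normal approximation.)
n = 29 pairs

Sample size formula (paired t-test, normal approximation):
n = ((z_{α/2} + z_β) / d)²

z_{α/2} = 1.645 (for α = 0.1, two-sided)
z_β = 0.915 (for power = 0.82)
d = 0.48

n = ((1.645 + 0.915) / 0.48)²
n = (5.333)²
n ≈ 28.44
Round up to the next whole number: n = 29 pairs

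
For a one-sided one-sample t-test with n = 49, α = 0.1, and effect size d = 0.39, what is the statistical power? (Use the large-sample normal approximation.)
Power ≈ 0.93

Power calculation (one-sample t-test, normal approximation):
z_β = d · √n - z_α
z_β = 0.39 · √49 - 1.282
z_β = 0.39 · 7.000 - 1.282
z_β = 1.448

Power = Φ(z_β) = Φ(1.448) ≈ 0.926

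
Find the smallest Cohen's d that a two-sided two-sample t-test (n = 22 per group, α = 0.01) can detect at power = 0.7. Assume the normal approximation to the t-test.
d ≈ 0.93

Minimum detectable effect (two-sample t-test, normal approximation):
d = (z_{α/2} + z_β) / √(n/2)
d = (2.576 + 0.524) / √(22/2)
d = 3.100 / 3.317
d ≈ 0.93

By Cohen's convention (0.2 small / 0.5 medium / 0.8 large): large effect.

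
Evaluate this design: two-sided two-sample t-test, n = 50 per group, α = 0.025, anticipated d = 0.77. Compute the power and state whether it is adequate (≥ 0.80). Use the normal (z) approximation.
Power ≈ 0.95; the study is adequately powered (power ≥ 0.80)

Power calculation (two-sample t-test, normal approximation):
z_β = d · √(n/2) - z_{α/2}
z_β = 0.77 · √(50/2) - 2.241
z_β = 0.77 · 5.000 - 2.241
z_β = 1.609

Power = Φ(z_β) = Φ(1.609) ≈ 0.946

Effect size d = 0.77 is medium by Cohen's convention (0.2/0.5/0.8).

Threshold: power ≥ 0.80 is conventionally adequate.
Power ≈ 0.95 → the study is adequately powered (power ≥ 0.80).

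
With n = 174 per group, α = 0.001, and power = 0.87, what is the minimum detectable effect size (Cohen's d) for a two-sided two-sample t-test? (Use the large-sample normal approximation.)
d ≈ 0.47

Minimum detectable effect (two-sample t-test, normal approximation):
d = (z_{α/2} + z_β) / √(n/2)
d = (3.291 + 1.126) / √(174/2)
d = 4.417 / 9.327
d ≈ 0.47

By Cohen's convention (0.2 small / 0.5 medium / 0.8 large): small effect.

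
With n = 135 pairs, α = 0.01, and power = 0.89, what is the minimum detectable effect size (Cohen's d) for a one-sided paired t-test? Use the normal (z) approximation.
d ≈ 0.31

Minimum detectable effect (paired t-test, normal approximation):
d = (z_α + z_β) / √n
d = (2.326 + 1.227) / √135
d = 3.553 / 11.619
d ≈ 0.31

By Cohen's convention (0.2 small / 0.5 medium / 0.8 large): small effect.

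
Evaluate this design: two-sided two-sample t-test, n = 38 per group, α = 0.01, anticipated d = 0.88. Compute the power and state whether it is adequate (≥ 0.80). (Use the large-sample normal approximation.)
Power ≈ 0.90; the study is adequately powered (power ≥ 0.80)

Power calculation (two-sample t-test, normal approximation):
z_β = d · √(n/2) - z_{α/2}
z_β = 0.88 · √(38/2) - 2.576
z_β = 0.88 · 4.359 - 2.576
z_β = 1.260

Power = Φ(z_β) = Φ(1.260) ≈ 0.896

Effect size d = 0.88 is large by Cohen's convention (0.2/0.5/0.8).

Threshold: power ≥ 0.80 is conventionally adequate.
Power ≈ 0.90 → the study is adequately powered (power ≥ 0.80).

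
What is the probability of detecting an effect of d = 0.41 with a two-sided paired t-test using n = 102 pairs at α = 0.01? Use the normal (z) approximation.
Power ≈ 0.94

Power calculation (paired t-test, normal approximation):
z_β = d · √n - z_{α/2}
z_β = 0.41 · √102 - 2.576
z_β = 0.41 · 10.100 - 2.576
z_β = 1.565

Power = Φ(z_β) = Φ(1.565) ≈ 0.941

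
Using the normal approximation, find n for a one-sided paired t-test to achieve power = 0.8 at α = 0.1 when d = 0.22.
n = 94 pairs

Sample size formula (paired t-test, normal approximation):
n = ((z_α + z_β) / d)²

z_α = 1.282 (for α = 0.1, one-sided)
z_β = 0.842 (for power = 0.8)
d = 0.22

n = ((1.282 + 0.842) / 0.22)²
n = (9.655)²
n ≈ 93.22
Round up to the next whole number: n = 94 pairs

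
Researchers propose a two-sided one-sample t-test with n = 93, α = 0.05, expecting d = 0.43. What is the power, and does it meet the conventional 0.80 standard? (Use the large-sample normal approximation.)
Power ≈ 0.99; the study is adequately powered (power ≥ 0.80)

Power calculation (one-sample t-test, normal approximation):
z_β = d · √n - z_{α/2}
z_β = 0.43 · √93 - 1.960
z_β = 0.43 · 9.644 - 1.960
z_β = 2.187

Power = Φ(z_β) = Φ(2.187) ≈ 0.986

Effect size d = 0.43 is small by Cohen's convention (0.2/0.5/0.8).

Threshold: power ≥ 0.80 is conventionally adequate.
Power ≈ 0.99 → the study is adequately powered (power ≥ 0.80).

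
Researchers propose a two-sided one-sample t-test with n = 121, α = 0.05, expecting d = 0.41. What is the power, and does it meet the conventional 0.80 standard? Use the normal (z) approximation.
Power ≈ 0.99; the study is adequately powered (power ≥ 0.80)

Power calculation (one-sample t-test, normal approximation):
z_β = d · √n - z_{α/2}
z_β = 0.41 · √121 - 1.960
z_β = 0.41 · 11.000 - 1.960
z_β = 2.550

Power = Φ(z_β) = Φ(2.550) ≈ 0.995

Effect size d = 0.41 is small by Cohen's convention (0.2/0.5/0.8).

Threshold: power ≥ 0.80 is conventionally adequate.
Power ≈ 0.99 → the study is adequately powered (power ≥ 0.80).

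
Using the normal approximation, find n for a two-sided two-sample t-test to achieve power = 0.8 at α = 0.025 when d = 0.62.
n = 50 per group

Sample size formula (two-sample t-test, normal approximation):
n = 2 · ((z_{α/2} + z_β) / d)²

z_{α/2} = 2.241 (for α = 0.025, two-sided)
z_β = 0.842 (for power = 0.8)
d = 0.62

n = 2 · ((2.241 + 0.842) / 0.62)²
n = 2 · (4.973)²
n ≈ 49.46
Round up to the next whole number: n = 50 per group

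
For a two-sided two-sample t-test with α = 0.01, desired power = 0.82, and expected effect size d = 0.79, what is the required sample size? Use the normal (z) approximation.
n = 40 per group

Sample size formula (two-sample t-test, normal approximation):
n = 2 · ((z_{α/2} + z_β) / d)²

z_{α/2} = 2.576 (for α = 0.01, two-sided)
z_β = 0.915 (for power = 0.82)
d = 0.79

n = 2 · ((2.576 + 0.915) / 0.79)²
n = 2 · (4.419)²
n ≈ 39.06
Round up to the next whole number: n = 40 per group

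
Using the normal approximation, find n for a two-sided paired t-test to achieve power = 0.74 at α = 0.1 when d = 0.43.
n = 29 pairs

Sample size formula (paired t-test, normal approximation):
n = ((z_{α/2} + z_β) / d)²

z_{α/2} = 1.645 (for α = 0.1, two-sided)
z_β = 0.643 (for power = 0.74)
d = 0.43

n = ((1.645 + 0.643) / 0.43)²
n = (5.321)²
n ≈ 28.31
Round up to the next whole number: n = 29 pairs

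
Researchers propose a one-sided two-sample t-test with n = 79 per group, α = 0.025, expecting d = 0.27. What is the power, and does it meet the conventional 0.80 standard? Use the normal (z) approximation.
Power ≈ 0.40; the study is underpowered (power < 0.80)

Power calculation (two-sample t-test, normal approximation):
z_β = d · √(n/2) - z_α
z_β = 0.27 · √(79/2) - 1.960
z_β = 0.27 · 6.285 - 1.960
z_β = -0.263

Power = Φ(z_β) = Φ(-0.263) ≈ 0.396

Effect size d = 0.27 is small by Cohen's convention (0.2/0.5/0.8).

Threshold: power ≥ 0.80 is conventionally adequate.
Power ≈ 0.40 → the study is underpowered (power < 0.80).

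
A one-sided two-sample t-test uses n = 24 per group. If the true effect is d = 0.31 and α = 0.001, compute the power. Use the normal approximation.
Power ≈ 0.02

Power calculation (two-sample t-test, normal approximation):
z_β = d · √(n/2) - z_α
z_β = 0.31 · √(24/2) - 3.090
z_β = 0.31 · 3.464 - 3.090
z_β = -2.016

Power = Φ(z_β) = Φ(-2.016) ≈ 0.022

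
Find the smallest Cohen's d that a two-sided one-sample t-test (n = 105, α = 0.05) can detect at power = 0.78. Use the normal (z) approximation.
d ≈ 0.27

Minimum detectable effect (one-sample t-test, normal approximation):
d = (z_{α/2} + z_β) / √n
d = (1.960 + 0.772) / √105
d = 2.732 / 10.247
d ≈ 0.27

By Cohen's convention (0.2 small / 0.5 medium / 0.8 large): small effect.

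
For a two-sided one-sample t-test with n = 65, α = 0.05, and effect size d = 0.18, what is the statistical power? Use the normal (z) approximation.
Power ≈ 0.31

Power calculation (one-sample t-test, normal approximation):
z_β = d · √n - z_{α/2}
z_β = 0.18 · √65 - 1.960
z_β = 0.18 · 8.062 - 1.960
z_β = -0.509

Power = Φ(z_β) = Φ(-0.509) ≈ 0.305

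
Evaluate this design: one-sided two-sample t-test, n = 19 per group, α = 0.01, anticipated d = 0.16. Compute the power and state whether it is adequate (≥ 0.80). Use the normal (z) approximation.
Power ≈ 0.03; the study is underpowered (power < 0.80)

Power calculation (two-sample t-test, normal approximation):
z_β = d · √(n/2) - z_α
z_β = 0.16 · √(19/2) - 2.326
z_β = 0.16 · 3.082 - 2.326
z_β = -1.833

Power = Φ(z_β) = Φ(-1.833) ≈ 0.033

Effect size d = 0.16 is very small by Cohen's convention (0.2/0.5/0.8).

Threshold: power ≥ 0.80 is conventionally adequate.
Power ≈ 0.03 → the study is underpowered (power < 0.80).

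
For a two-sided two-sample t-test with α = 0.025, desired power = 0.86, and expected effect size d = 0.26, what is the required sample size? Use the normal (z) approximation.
n = 327 per group

Sample size formula (two-sample t-test, normal approximation):
n = 2 · ((z_{α/2} + z_β) / d)²

z_{α/2} = 2.241 (for α = 0.025, two-sided)
z_β = 1.080 (for power = 0.86)
d = 0.26

n = 2 · ((2.241 + 1.080) / 0.26)²
n = 2 · (12.773)²
n ≈ 326.30
Round up to the next whole number: n = 327 per group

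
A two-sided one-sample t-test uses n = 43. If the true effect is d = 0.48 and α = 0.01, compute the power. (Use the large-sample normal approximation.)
Power ≈ 0.72

Power calculation (one-sample t-test, normal approximation):
z_β = d · √n - z_{α/2}
z_β = 0.48 · √43 - 2.576
z_β = 0.48 · 6.557 - 2.576
z_β = 0.572

Power = Φ(z_β) = Φ(0.572) ≈ 0.716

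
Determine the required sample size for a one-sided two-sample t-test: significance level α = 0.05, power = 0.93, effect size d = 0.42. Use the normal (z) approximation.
n = 111 per group

Sample size formula (two-sample t-test, normal approximation):
n = 2 · ((z_α + z_β) / d)²

z_α = 1.645 (for α = 0.05, one-sided)
z_β = 1.476 (for power = 0.93)
d = 0.42

n = 2 · ((1.645 + 1.476) / 0.42)²
n = 2 · (7.431)²
n ≈ 110.44
Round up to the next whole number: n = 111 per group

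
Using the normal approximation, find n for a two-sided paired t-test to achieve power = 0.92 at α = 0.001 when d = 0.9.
n = 28 pairs

Sample size formula (paired t-test, normal approximation):
n = ((z_{α/2} + z_β) / d)²

z_{α/2} = 3.291 (for α = 0.001, two-sided)
z_β = 1.405 (for power = 0.92)
d = 0.9

n = ((3.291 + 1.405) / 0.9)²
n = (5.218)²
n ≈ 27.23
Round up to the next whole number: n = 28 pairs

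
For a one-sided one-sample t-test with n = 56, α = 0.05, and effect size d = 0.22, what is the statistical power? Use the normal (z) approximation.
Power ≈ 0.50

Power calculation (one-sample t-test, normal approximation):
z_β = d · √n - z_α
z_β = 0.22 · √56 - 1.645
z_β = 0.22 · 7.483 - 1.645
z_β = 0.001

Power = Φ(z_β) = Φ(0.001) ≈ 0.501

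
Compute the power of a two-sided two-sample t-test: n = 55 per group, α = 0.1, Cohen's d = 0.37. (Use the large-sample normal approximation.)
Power ≈ 0.62

Power calculation (two-sample t-test, normal approximation):
z_β = d · √(n/2) - z_{α/2}
z_β = 0.37 · √(55/2) - 1.645
z_β = 0.37 · 5.244 - 1.645
z_β = 0.295

Power = Φ(z_β) = Φ(0.295) ≈ 0.616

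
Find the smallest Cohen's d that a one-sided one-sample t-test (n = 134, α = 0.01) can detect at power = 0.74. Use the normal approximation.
d ≈ 0.26

Minimum detectable effect (one-sample t-test, normal approximation):
d = (z_α + z_β) / √n
d = (2.326 + 0.643) / √134
d = 2.970 / 11.576
d ≈ 0.26

By Cohen's convention (0.2 small / 0.5 medium / 0.8 large): small effect.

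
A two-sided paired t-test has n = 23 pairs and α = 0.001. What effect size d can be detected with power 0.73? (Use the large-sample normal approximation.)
d ≈ 0.81

Minimum detectable effect (paired t-test, normal approximation):
d = (z_{α/2} + z_β) / √n
d = (3.291 + 0.613) / √23
d = 3.903 / 4.796
d ≈ 0.81

By Cohen's convention (0.2 small / 0.5 medium / 0.8 large): large effect.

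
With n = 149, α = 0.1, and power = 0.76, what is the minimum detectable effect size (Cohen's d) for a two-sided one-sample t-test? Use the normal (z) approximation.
d ≈ 0.19

Minimum detectable effect (one-sample t-test, normal approximation):
d = (z_{α/2} + z_β) / √n
d = (1.645 + 0.706) / √149
d = 2.351 / 12.207
d ≈ 0.19

By Cohen's convention (0.2 small / 0.5 medium / 0.8 large): very small effect.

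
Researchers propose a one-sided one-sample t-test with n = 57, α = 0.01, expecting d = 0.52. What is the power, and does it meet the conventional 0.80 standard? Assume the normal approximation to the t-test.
Power ≈ 0.95; the study is adequately powered (power ≥ 0.80)

Power calculation (one-sample t-test, normal approximation):
z_β = d · √n - z_α
z_β = 0.52 · √57 - 2.326
z_β = 0.52 · 7.550 - 2.326
z_β = 1.600

Power = Φ(z_β) = Φ(1.600) ≈ 0.945

Effect size d = 0.52 is medium by Cohen's convention (0.2/0.5/0.8).

Threshold: power ≥ 0.80 is conventionally adequate.
Power ≈ 0.95 → the study is adequately powered (power ≥ 0.80).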